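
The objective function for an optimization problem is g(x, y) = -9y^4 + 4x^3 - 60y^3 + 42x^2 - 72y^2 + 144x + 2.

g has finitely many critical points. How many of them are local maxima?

2

g separates as a function of x plus a function of y, so ∇g=0 decouples.
∂g/∂x = 12(x + 3)(x + 4) = 0 at x ∈ {-4, -3}; ∂g/∂y = -36y(y + 1)(y + 4) = 0 at y ∈ {-4, -1, 0}.
The Hessian is diagonal: diag(g_xx, g_yy). Second derivatives: g_xx(-4)=-12, g_xx(-3)=12; g_yy(-4)=-432, g_yy(-1)=108, g_yy(0)=-144.
Local maxima occur where both diagonal entries negative: (-4, -4), (-4, 0). Count: 2.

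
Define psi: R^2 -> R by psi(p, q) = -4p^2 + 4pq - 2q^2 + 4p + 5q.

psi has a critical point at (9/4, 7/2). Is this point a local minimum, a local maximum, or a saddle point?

local maximum

The Hessian of psi is constant: H = [[-8, 4], [4, -4]].
det(H) = (-8)·(-4) − 4² = 16.
det(H) > 0 and tr(H) = -12 < 0, so H is negative definite and the point is a local maximum.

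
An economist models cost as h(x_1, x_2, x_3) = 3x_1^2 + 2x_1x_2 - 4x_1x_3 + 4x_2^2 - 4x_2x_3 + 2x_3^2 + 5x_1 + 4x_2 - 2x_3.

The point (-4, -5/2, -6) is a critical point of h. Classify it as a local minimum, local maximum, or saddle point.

local minimum

The Hessian is constant: H = [[6, 2, -4], [2, 8, -4], [-4, -4, 4]].
Leading principal minors: Δ₁ = 6, Δ₂ = 44, Δ₃ = 16.
All leading minors are positive, so H is positive definite: a local minimum.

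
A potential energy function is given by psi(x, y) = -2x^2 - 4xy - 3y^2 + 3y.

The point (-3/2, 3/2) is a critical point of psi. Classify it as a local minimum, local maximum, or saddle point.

The Hessian of psi is constant: H = [[-4, -4], [-4, -6]].
det(H) = (-4)·(-6) − (-4)² = 8.
det(H) > 0 and tr(H) = -10 < 0, so H is negative definite and the point is a local maximum.

local maximum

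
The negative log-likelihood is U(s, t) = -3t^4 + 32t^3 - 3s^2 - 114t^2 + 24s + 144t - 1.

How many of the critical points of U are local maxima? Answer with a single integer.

2

U separates as a function of s plus a function of t, so ∇U=0 decouples.
∂U/∂s = -6(s - 4) = 0 at s ∈ {4}; ∂U/∂t = -12(t - 4)(t - 3)(t - 1) = 0 at t ∈ {1, 3, 4}.
The Hessian is diagonal: diag(U_ss, U_tt). Second derivatives: U_ss(4)=-6; U_tt(1)=-72, U_tt(3)=24, U_tt(4)=-36.
Local maxima occur where both diagonal entries negative: (4, 1), (4, 4). Count: 2.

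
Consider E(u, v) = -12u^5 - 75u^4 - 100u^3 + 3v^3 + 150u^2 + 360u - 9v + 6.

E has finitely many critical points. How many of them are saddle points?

E separates as a function of u plus a function of v, so ∇E=0 decouples.
∂E/∂u = -60(u - 1)(u + 1)(u + 2)(u + 3) = 0 at u ∈ {-3, -2, -1, 1}; ∂E/∂v = 9(v - 1)(v + 1) = 0 at v ∈ {-1, 1}.
The Hessian is diagonal: diag(E_uu, E_vv). Second derivatives: E_uu(-3)=480, E_uu(-2)=-180, E_uu(-1)=240, E_uu(1)=-1440; E_vv(-1)=-18, E_vv(1)=18.
Saddle points occur where the two diagonal entries have opposite signs: (-3, -1), (-2, 1), (-1, -1), (1, 1). Count: 4.

4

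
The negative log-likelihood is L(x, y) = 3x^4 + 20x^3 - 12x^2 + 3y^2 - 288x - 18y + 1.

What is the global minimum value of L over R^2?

L(x,y) separates as P(x) + Q(y) + 1, so its minimum is min P + min Q + 1.
P'(x) = 12(x - 2)(x + 3)(x + 4) vanishes at x ∈ {-4, -3, 2}; Q'(y) = 6y - 18 vanishes at y ∈ {3}.
Local minima of P (where P''>0): P(-4)=448, P(2)=-416. Local minima of Q: Q(3)=-27.
So the global minimum of L is P(2) + Q(3) + 1 = -416 − 27 + 1 = -442, attained at (2, 3).

-442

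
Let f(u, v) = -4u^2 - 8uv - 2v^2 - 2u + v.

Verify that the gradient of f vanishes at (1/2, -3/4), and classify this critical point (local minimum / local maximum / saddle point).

saddle point

∇f = (-8u - 8v - 2, -8u - 4v + 1); substituting (1/2, -3/4) gives ∇f = (0, 0), so (1/2, -3/4) is indeed a critical point.
The Hessian of f is constant: H = [[-8, -8], [-8, -4]].
det(H) = (-8)·(-4) − (-8)² = -32.
Since det(H) < 0, H is indefinite and the critical point is a saddle point.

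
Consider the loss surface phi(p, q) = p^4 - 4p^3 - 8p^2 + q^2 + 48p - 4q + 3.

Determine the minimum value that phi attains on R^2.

-81

phi(p,q) separates as A(p) + B(q) + 3, so its minimum is min A + min B + 3.
A'(p) = 4(p - 3)(p - 2)(p + 2) vanishes at p ∈ {-2, 2, 3}; B'(q) = 2q - 4 vanishes at q ∈ {2}.
Local minima of A (where A''>0): A(-2)=-80, A(3)=45. Local minima of B: B(2)=-4.
So the global minimum of phi is A(-2) + B(2) + 3 = -80 − 4 + 3 = -81, attained at (-2, 2).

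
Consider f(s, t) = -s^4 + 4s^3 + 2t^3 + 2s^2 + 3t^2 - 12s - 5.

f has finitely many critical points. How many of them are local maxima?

f separates as a function of s plus a function of t, so ∇f=0 decouples.
∂f/∂s = -4(s - 3)(s - 1)(s + 1) = 0 at s ∈ {-1, 1, 3}; ∂f/∂t = 6t(t + 1) = 0 at t ∈ {-1, 0}.
The Hessian is diagonal: diag(f_ss, f_tt). Second derivatives: f_ss(-1)=-32, f_ss(1)=16, f_ss(3)=-32; f_tt(-1)=-6, f_tt(0)=6.
Local maxima occur where both diagonal entries negative: (-1, -1), (3, -1). Count: 2.

2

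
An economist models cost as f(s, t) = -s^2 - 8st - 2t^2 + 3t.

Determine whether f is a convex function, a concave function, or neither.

neither

f is quadratic, so its Hessian is the constant matrix H = [[-2, -8], [-8, -4]].
det(H) = -56, tr(H) = -6.
det(H) < 0, so H is indefinite: neither convex nor concave.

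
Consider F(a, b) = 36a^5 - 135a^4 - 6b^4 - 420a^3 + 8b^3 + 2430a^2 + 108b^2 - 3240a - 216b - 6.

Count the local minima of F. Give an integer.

2

F separates as a function of a plus a function of b, so ∇F=0 decouples.
∂F/∂a = 180(a - 3)(a - 2)(a - 1)(a + 3) = 0 at a ∈ {-3, 1, 2, 3}; ∂F/∂b = -24(b - 3)(b - 1)(b + 3) = 0 at b ∈ {-3, 1, 3}.
The Hessian is diagonal: diag(F_aa, F_bb). Second derivatives: F_aa(-3)=-21600, F_aa(1)=1440, F_aa(2)=-900, F_aa(3)=2160; F_bb(-3)=-576, F_bb(1)=192, F_bb(3)=-288.
Local minima occur where both diagonal entries positive: (1, 1), (3, 1). Count: 2.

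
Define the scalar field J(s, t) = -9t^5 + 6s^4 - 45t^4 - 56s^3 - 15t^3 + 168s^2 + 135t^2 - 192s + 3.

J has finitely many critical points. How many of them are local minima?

J separates as a function of s plus a function of t, so ∇J=0 decouples.
∂J/∂s = 24(s - 4)(s - 2)(s - 1) = 0 at s ∈ {1, 2, 4}; ∂J/∂t = -45t(t - 1)(t + 2)(t + 3) = 0 at t ∈ {-3, -2, 0, 1}.
The Hessian is diagonal: diag(J_ss, J_tt). Second derivatives: J_ss(1)=72, J_ss(2)=-48, J_ss(4)=144; J_tt(-3)=540, J_tt(-2)=-270, J_tt(0)=270, J_tt(1)=-540.
Local minima occur where both diagonal entries positive: (1, -3), (1, 0), (4, -3), (4, 0). Count: 4.

4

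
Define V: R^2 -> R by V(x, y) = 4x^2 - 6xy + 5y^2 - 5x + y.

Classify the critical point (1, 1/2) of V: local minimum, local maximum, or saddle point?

The Hessian of V is constant: H = [[8, -6], [-6, 10]].
det(H) = 8·10 − (-6)² = 44.
det(H) > 0 and tr(H) = 18 > 0, so H is positive definite and the point is a local minimum.

local minimum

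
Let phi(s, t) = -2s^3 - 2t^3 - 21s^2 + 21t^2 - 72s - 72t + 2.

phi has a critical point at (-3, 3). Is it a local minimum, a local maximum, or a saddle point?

The mixed partial ∂²phi/∂s∂t is 0, so the Hessian at any point is diag(phi_ss, phi_tt) = diag(-6(2s + 7), 6(-2t + 7)).
At (-3, 3): H = diag(-6, 6).
The eigenvalues have opposite signs, so H is indefinite: a saddle point.

saddle point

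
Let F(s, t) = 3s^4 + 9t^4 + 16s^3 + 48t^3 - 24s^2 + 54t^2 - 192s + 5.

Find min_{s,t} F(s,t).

F(s,t) separates as P(s) + Q(t) + 5, so its minimum is min P + min Q + 5.
P'(s) = 12(s - 2)(s + 2)(s + 4) vanishes at s ∈ {-4, -2, 2}; Q'(t) = 36t(t + 1)(t + 3) vanishes at t ∈ {-3, -1, 0}.
Local minima of P (where P''>0): P(-4)=128, P(2)=-304. Local minima of Q: Q(-3)=-81, Q(0)=0.
So the global minimum of F is P(2) + Q(-3) + 5 = -304 − 81 + 5 = -380, attained at (2, -3).

-380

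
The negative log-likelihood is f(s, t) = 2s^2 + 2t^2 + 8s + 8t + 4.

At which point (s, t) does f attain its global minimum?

f(s,t) separates as P(s) + Q(t) + 4, so its minimum is min P + min Q + 4.
P'(s) = 4s + 8 vanishes at s ∈ {-2}; Q'(t) = 4(t + 2) vanishes at t ∈ {-2}.
Local minima of P (where P''>0): P(-2)=-8. Local minima of Q: Q(-2)=-8.
So the global minimum of f is P(-2) + Q(-2) + 4 = -8 − 8 + 4 = -12, attained at (-2, -2).

(-2, -2)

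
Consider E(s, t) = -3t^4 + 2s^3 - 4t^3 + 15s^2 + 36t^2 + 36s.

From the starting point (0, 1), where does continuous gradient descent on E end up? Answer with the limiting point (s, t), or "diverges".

(-2, 0)

E is separable, so gradient descent decouples: s follows -∂E/∂s, t follows -∂E/∂t.
∂E/∂s = 6(s + 2)(s + 3); at s=0 this is 36, so s decreases.
∂E/∂t = -12t(t - 2)(t + 3); at t=1 this is 48, so t decreases.
s converges to its nearest critical value -2 (a local min of the s-part); t converges to 0. The iterate converges to (-2, 0).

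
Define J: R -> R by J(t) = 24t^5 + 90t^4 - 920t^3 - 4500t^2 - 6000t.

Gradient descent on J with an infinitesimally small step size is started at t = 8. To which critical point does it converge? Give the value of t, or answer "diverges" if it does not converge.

5

J'(t) = 120(t - 5)(t + 1)(t + 2)(t + 5), so J'(8) = 421200.
Gradient descent moves in the -J' direction, i.e. t is decreasing.
The nearest critical point in that direction is t = 5, where J'' = 50400 > 0 (a local minimum). The iterate converges there.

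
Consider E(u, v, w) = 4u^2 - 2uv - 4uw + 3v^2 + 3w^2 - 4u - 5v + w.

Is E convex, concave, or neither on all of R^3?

E is quadratic, so its Hessian is the constant matrix H = [[8, -2, -4], [-2, 6, 0], [-4, 0, 6]].
Leading principal minors: 8, 44, 168.
All positive ⇒ H ≻ 0 ⇒ convex.

convex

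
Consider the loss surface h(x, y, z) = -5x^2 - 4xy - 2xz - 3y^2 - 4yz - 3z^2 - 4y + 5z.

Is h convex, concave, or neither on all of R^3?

h is quadratic, so its Hessian is the constant matrix H = [[-10, -4, -2], [-4, -6, -4], [-2, -4, -6]].
Leading principal minors: -10, 44, -144.
Signs alternate −, +, − ⇒ H ≺ 0 ⇒ concave.

concave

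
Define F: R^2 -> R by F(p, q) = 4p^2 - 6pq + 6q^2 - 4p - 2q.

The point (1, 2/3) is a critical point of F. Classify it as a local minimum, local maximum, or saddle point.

The Hessian of F is constant: H = [[8, -6], [-6, 12]].
det(H) = 8·12 − (-6)² = 60.
det(H) > 0 and tr(H) = 20 > 0, so H is positive definite and the point is a local minimum.

local minimum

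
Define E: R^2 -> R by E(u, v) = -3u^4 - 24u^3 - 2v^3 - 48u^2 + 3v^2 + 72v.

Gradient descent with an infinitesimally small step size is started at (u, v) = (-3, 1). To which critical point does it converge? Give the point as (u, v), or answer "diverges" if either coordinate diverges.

E is separable, so gradient descent decouples: u follows -∂E/∂u, v follows -∂E/∂v.
∂E/∂u = -12u(u + 2)(u + 4); at u=-3 this is -36, so u increases.
∂E/∂v = -6(v - 4)(v + 3); at v=1 this is 72, so v decreases.
u converges to its nearest critical value -2 (a local min of the u-part); v converges to -3. The iterate converges to (-2, -3).

(-2, -3)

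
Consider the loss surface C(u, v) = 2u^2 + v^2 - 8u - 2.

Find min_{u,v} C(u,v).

-10

C(u,v) separates as P(u) + Q(v) − 2, so its minimum is min P + min Q − 2.
P'(u) = 4u - 8 vanishes at u ∈ {2}; Q'(v) = 2v vanishes at v ∈ {0}.
Local minima of P (where P''>0): P(2)=-8. Local minima of Q: Q(0)=0.
So the global minimum of C is P(2) + Q(0) − 2 = -8 + 0 − 2 = -10, attained at (2, 0).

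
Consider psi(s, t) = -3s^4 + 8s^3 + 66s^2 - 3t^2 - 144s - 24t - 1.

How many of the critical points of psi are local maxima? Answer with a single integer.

2

psi separates as a function of s plus a function of t, so ∇psi=0 decouples.
∂psi/∂s = -12(s - 4)(s - 1)(s + 3) = 0 at s ∈ {-3, 1, 4}; ∂psi/∂t = -6(t + 4) = 0 at t ∈ {-4}.
The Hessian is diagonal: diag(psi_ss, psi_tt). Second derivatives: psi_ss(-3)=-336, psi_ss(1)=144, psi_ss(4)=-252; psi_tt(-4)=-6.
Local maxima occur where both diagonal entries negative: (-3, -4), (4, -4). Count: 2.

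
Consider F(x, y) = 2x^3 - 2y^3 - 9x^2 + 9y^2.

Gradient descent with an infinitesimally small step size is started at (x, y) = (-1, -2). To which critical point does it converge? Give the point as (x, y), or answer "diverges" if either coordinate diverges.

F is separable, so gradient descent decouples: x follows -∂F/∂x, y follows -∂F/∂y.
∂F/∂x = 6x(x - 3); at x=-1 this is 24, so x decreases.
∂F/∂y = -6y(y - 3); at y=-2 this is -60, so y increases.
The x-coordinate has no critical point in that direction and runs off to infinity.

diverges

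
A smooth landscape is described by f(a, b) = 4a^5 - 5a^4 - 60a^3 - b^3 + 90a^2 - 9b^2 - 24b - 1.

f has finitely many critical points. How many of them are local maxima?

2

f separates as a function of a plus a function of b, so ∇f=0 decouples.
∂f/∂a = 20a(a - 3)(a - 1)(a + 3) = 0 at a ∈ {-3, 0, 1, 3}; ∂f/∂b = -3(b + 2)(b + 4) = 0 at b ∈ {-4, -2}.
The Hessian is diagonal: diag(f_aa, f_bb). Second derivatives: f_aa(-3)=-1440, f_aa(0)=180, f_aa(1)=-160, f_aa(3)=720; f_bb(-4)=6, f_bb(-2)=-6.
Local maxima occur where both diagonal entries negative: (-3, -2), (1, -2). Count: 2.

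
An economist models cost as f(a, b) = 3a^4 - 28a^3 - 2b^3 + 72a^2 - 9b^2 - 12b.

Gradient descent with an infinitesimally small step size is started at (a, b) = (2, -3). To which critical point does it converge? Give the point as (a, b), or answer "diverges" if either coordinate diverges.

f is separable, so gradient descent decouples: a follows -∂f/∂a, b follows -∂f/∂b.
∂f/∂a = 12a(a - 4)(a - 3); at a=2 this is 48, so a decreases.
∂f/∂b = -6(b + 1)(b + 2); at b=-3 this is -12, so b increases.
a converges to its nearest critical value 0 (a local min of the a-part); b converges to -2. The iterate converges to (0, -2).

(0, -2)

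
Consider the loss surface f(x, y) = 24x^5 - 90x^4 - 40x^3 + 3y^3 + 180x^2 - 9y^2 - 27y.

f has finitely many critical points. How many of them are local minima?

2

f separates as a function of x plus a function of y, so ∇f=0 decouples.
∂f/∂x = 120x(x - 3)(x - 1)(x + 1) = 0 at x ∈ {-1, 0, 1, 3}; ∂f/∂y = 9(y - 3)(y + 1) = 0 at y ∈ {-1, 3}.
The Hessian is diagonal: diag(f_xx, f_yy). Second derivatives: f_xx(-1)=-960, f_xx(0)=360, f_xx(1)=-480, f_xx(3)=2880; f_yy(-1)=-36, f_yy(3)=36.
Local minima occur where both diagonal entries positive: (0, 3), (3, 3). Count: 2.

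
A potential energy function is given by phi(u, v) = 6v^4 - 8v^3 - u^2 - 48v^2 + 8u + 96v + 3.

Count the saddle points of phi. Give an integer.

phi separates as a function of u plus a function of v, so ∇phi=0 decouples.
∂phi/∂u = -2(u - 4) = 0 at u ∈ {4}; ∂phi/∂v = 24(v - 2)(v - 1)(v + 2) = 0 at v ∈ {-2, 1, 2}.
The Hessian is diagonal: diag(phi_uu, phi_vv). Second derivatives: phi_uu(4)=-2; phi_vv(-2)=288, phi_vv(1)=-72, phi_vv(2)=96.
Saddle points occur where the two diagonal entries have opposite signs: (4, -2), (4, 2). Count: 2.

2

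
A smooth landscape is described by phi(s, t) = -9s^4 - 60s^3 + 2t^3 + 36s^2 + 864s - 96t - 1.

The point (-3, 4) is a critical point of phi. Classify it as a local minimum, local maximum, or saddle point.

local minimum

The mixed partial ∂²phi/∂s∂t is 0, so the Hessian at any point is diag(phi_ss, phi_tt) = diag(36(-3s^2 - 10s + 2), 12t).
At (-3, 4): H = diag(180, 48).
Both eigenvalues are positive, so H is positive definite: a local minimum.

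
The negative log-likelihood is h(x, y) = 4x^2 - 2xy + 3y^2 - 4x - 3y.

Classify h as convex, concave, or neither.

convex

h is quadratic, so its Hessian is the constant matrix H = [[8, -2], [-2, 6]].
det(H) = 44, tr(H) = 14.
det(H) > 0 and tr(H) > 0, so H is positive definite everywhere: convex.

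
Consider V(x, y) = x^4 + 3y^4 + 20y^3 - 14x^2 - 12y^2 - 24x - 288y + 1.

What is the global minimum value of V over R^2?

-532

V(x,y) separates as P(x) + Q(y) + 1, so its minimum is min P + min Q + 1.
P'(x) = 4(x - 3)(x + 1)(x + 2) vanishes at x ∈ {-2, -1, 3}; Q'(y) = 12(y - 2)(y + 3)(y + 4) vanishes at y ∈ {-4, -3, 2}.
Local minima of P (where P''>0): P(-2)=8, P(3)=-117. Local minima of Q: Q(-4)=448, Q(2)=-416.
So the global minimum of V is P(3) + Q(2) + 1 = -117 − 416 + 1 = -532, attained at (3, 2).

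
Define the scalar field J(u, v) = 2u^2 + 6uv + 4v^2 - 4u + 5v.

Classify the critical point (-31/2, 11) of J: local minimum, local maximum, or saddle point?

The Hessian of J is constant: H = [[4, 6], [6, 8]].
det(H) = 4·8 − 6² = -4.
Since det(H) < 0, H is indefinite and the critical point is a saddle point.

saddle point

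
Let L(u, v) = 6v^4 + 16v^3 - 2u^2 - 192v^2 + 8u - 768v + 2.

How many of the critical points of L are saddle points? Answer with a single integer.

2

L separates as a function of u plus a function of v, so ∇L=0 decouples.
∂L/∂u = -4(u - 2) = 0 at u ∈ {2}; ∂L/∂v = 24(v - 4)(v + 2)(v + 4) = 0 at v ∈ {-4, -2, 4}.
The Hessian is diagonal: diag(L_uu, L_vv). Second derivatives: L_uu(2)=-4; L_vv(-4)=384, L_vv(-2)=-288, L_vv(4)=1152.
Saddle points occur where the two diagonal entries have opposite signs: (2, -4), (2, 4). Count: 2.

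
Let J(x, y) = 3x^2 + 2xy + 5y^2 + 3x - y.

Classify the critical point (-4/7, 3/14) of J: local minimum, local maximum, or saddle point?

The Hessian of J is constant: H = [[6, 2], [2, 10]].
det(H) = 6·10 − 2² = 56.
det(H) > 0 and tr(H) = 16 > 0, so H is positive definite and the point is a local minimum.

local minimum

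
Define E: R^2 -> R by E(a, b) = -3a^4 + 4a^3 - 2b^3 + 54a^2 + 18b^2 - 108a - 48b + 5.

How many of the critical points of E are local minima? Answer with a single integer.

1

E separates as a function of a plus a function of b, so ∇E=0 decouples.
∂E/∂a = -12(a - 3)(a - 1)(a + 3) = 0 at a ∈ {-3, 1, 3}; ∂E/∂b = -6(b - 4)(b - 2) = 0 at b ∈ {2, 4}.
The Hessian is diagonal: diag(E_aa, E_bb). Second derivatives: E_aa(-3)=-288, E_aa(1)=96, E_aa(3)=-144; E_bb(2)=12, E_bb(4)=-12.
Local minima occur where both diagonal entries positive: (1, 2). Count: 1.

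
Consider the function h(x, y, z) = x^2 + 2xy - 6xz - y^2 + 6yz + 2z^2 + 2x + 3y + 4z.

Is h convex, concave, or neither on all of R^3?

h is quadratic, so its Hessian is the constant matrix H = [[2, 2, -6], [2, -2, 6], [-6, 6, 4]].
Leading principal minors: 2, -8, -176.
Neither pattern holds ⇒ H is indefinite ⇒ neither convex nor concave.

neither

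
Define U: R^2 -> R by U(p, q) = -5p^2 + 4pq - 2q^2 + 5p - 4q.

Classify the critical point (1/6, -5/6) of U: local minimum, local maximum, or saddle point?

The Hessian of U is constant: H = [[-10, 4], [4, -4]].
det(H) = (-10)·(-4) − 4² = 24.
det(H) > 0 and tr(H) = -14 < 0, so H is negative definite and the point is a local maximum.

local maximum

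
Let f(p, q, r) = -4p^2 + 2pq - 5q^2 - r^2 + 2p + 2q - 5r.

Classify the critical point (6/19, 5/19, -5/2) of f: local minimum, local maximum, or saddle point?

local maximum

The Hessian is constant: H = [[-8, 2, 0], [2, -10, 0], [0, 0, -2]].
Leading principal minors: Δ₁ = -8, Δ₂ = 76, Δ₃ = -152.
The minors alternate sign starting negative (−, +, −), so H is negative definite: a local maximum.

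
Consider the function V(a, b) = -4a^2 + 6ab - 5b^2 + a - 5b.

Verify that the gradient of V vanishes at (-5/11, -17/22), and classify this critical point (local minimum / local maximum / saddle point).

local maximum

∇V = (-8a + 6b + 1, 6a - 10b - 5); substituting (-5/11, -17/22) gives ∇V = (0, 0), so (-5/11, -17/22) is indeed a critical point.
The Hessian of V is constant: H = [[-8, 6], [6, -10]].
det(H) = (-8)·(-10) − 6² = 44.
det(H) > 0 and tr(H) = -18 < 0, so H is negative definite and the point is a local maximum.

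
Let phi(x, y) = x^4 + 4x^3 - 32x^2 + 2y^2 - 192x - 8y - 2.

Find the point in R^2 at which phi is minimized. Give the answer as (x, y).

phi(x,y) separates as P(x) + Q(y) − 2, so its minimum is min P + min Q − 2.
P'(x) = 4(x - 4)(x + 3)(x + 4) vanishes at x ∈ {-4, -3, 4}; Q'(y) = 4y - 8 vanishes at y ∈ {2}.
Local minima of P (where P''>0): P(-4)=256, P(4)=-768. Local minima of Q: Q(2)=-8.
So the global minimum of phi is P(4) + Q(2) − 2 = -768 − 8 − 2 = -778, attained at (4, 2).

(4, 2)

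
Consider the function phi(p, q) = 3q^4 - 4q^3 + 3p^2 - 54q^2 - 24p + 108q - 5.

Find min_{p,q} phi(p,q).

-512

phi(p,q) separates as A(p) + B(q) − 5, so its minimum is min A + min B − 5.
A'(p) = 6p - 24 vanishes at p ∈ {4}; B'(q) = 12(q - 3)(q - 1)(q + 3) vanishes at q ∈ {-3, 1, 3}.
Local minima of A (where A''>0): A(4)=-48. Local minima of B: B(-3)=-459, B(3)=-27.
So the global minimum of phi is A(4) + B(-3) − 5 = -48 − 459 − 5 = -512, attained at (4, -3).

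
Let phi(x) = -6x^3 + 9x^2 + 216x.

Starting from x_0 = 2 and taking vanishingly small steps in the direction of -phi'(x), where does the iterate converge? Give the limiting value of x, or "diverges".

-3

phi'(x) = -18(x - 4)(x + 3), so phi'(2) = 180.
Gradient descent moves in the -phi' direction, i.e. x is decreasing.
The nearest critical point in that direction is x = -3, where phi'' = 126 > 0 (a local minimum). The iterate converges there.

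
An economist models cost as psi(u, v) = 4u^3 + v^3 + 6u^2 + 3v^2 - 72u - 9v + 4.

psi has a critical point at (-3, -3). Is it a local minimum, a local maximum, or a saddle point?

local maximum

The mixed partial ∂²psi/∂u∂v is 0, so the Hessian at any point is diag(psi_uu, psi_vv) = diag(12(2u + 1), 6(v + 1)).
At (-3, -3): H = diag(-60, -12).
Both eigenvalues are negative, so H is negative definite: a local maximum.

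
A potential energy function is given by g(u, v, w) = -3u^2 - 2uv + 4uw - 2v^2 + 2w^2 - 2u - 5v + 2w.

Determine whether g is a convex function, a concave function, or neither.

neither

g is quadratic, so its Hessian is the constant matrix H = [[-6, -2, 4], [-2, -4, 0], [4, 0, 4]].
Leading principal minors: -6, 20, 144.
Neither pattern holds ⇒ H is indefinite ⇒ neither convex nor concave.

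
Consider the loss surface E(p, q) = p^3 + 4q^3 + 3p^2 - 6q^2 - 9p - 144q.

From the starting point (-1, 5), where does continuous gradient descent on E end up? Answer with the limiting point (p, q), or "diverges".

E is separable, so gradient descent decouples: p follows -∂E/∂p, q follows -∂E/∂q.
∂E/∂p = 3(p - 1)(p + 3); at p=-1 this is -12, so p increases.
∂E/∂q = 12(q - 4)(q + 3); at q=5 this is 96, so q decreases.
p converges to its nearest critical value 1 (a local min of the p-part); q converges to 4. The iterate converges to (1, 4).

(1, 4)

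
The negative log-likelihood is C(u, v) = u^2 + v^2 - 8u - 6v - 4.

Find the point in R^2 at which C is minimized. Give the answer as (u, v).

(4, 3)

C(u,v) separates as P(u) + Q(v) − 4, so its minimum is min P + min Q − 4.
P'(u) = 2u - 8 vanishes at u ∈ {4}; Q'(v) = 2v - 6 vanishes at v ∈ {3}.
Local minima of P (where P''>0): P(4)=-16. Local minima of Q: Q(3)=-9.
So the global minimum of C is P(4) + Q(3) − 4 = -16 − 9 − 4 = -29, attained at (4, 3).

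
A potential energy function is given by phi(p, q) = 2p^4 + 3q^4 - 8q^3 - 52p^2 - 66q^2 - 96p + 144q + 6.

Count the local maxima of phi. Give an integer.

phi separates as a function of p plus a function of q, so ∇phi=0 decouples.
∂phi/∂p = 8(p - 4)(p + 1)(p + 3) = 0 at p ∈ {-3, -1, 4}; ∂phi/∂q = 12(q - 4)(q - 1)(q + 3) = 0 at q ∈ {-3, 1, 4}.
The Hessian is diagonal: diag(phi_pp, phi_qq). Second derivatives: phi_pp(-3)=112, phi_pp(-1)=-80, phi_pp(4)=280; phi_qq(-3)=336, phi_qq(1)=-144, phi_qq(4)=252.
Local maxima occur where both diagonal entries negative: (-1, 1). Count: 1.

1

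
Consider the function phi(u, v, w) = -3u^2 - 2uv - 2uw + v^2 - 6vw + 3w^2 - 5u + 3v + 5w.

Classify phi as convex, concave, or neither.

phi is quadratic, so its Hessian is the constant matrix H = [[-6, -2, -2], [-2, 2, -6], [-2, -6, 6]].
Leading principal minors: -6, -16, 64.
Neither pattern holds ⇒ H is indefinite ⇒ neither convex nor concave.

neither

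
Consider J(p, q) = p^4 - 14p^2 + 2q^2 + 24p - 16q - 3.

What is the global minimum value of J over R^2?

J(p,q) separates as A(p) + B(q) − 3, so its minimum is min A + min B − 3.
A'(p) = 4(p - 2)(p - 1)(p + 3) vanishes at p ∈ {-3, 1, 2}; B'(q) = 4q - 16 vanishes at q ∈ {4}.
Local minima of A (where A''>0): A(-3)=-117, A(2)=8. Local minima of B: B(4)=-32.
So the global minimum of J is A(-3) + B(4) − 3 = -117 − 32 − 3 = -152, attained at (-3, 4).

-152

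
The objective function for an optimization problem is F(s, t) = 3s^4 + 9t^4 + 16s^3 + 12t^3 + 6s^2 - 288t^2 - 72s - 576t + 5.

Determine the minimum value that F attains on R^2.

F(s,t) separates as P(s) + Q(t) + 5, so its minimum is min P + min Q + 5.
P'(s) = 12(s - 1)(s + 2)(s + 3) vanishes at s ∈ {-3, -2, 1}; Q'(t) = 36(t - 4)(t + 1)(t + 4) vanishes at t ∈ {-4, -1, 4}.
Local minima of P (where P''>0): P(-3)=81, P(1)=-47. Local minima of Q: Q(-4)=-768, Q(4)=-3840.
So the global minimum of F is P(1) + Q(4) + 5 = -47 − 3840 + 5 = -3882, attained at (1, 4).

-3882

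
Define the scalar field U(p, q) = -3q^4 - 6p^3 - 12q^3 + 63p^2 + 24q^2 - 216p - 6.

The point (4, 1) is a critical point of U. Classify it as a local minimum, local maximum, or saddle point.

The mixed partial ∂²U/∂p∂q is 0, so the Hessian at any point is diag(U_pp, U_qq) = diag(18(-2p + 7), 12(-3q^2 - 6q + 4)).
At (4, 1): H = diag(-18, -60).
Both eigenvalues are negative, so H is negative definite: a local maximum.

local maximum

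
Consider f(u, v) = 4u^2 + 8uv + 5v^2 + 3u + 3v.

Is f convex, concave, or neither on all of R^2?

f is quadratic, so its Hessian is the constant matrix H = [[8, 8], [8, 10]].
det(H) = 16, tr(H) = 18.
det(H) > 0 and tr(H) > 0, so H is positive definite everywhere: convex.

convex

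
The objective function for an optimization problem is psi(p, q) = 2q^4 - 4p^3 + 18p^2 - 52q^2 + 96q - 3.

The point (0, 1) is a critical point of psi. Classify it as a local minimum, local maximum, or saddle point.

saddle point

The mixed partial ∂²psi/∂p∂q is 0, so the Hessian at any point is diag(psi_pp, psi_qq) = diag(12(-2p + 3), 8(3q^2 - 13)).
At (0, 1): H = diag(36, -80).
The eigenvalues have opposite signs, so H is indefinite: a saddle point.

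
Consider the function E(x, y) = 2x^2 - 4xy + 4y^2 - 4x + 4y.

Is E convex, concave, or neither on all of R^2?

E is quadratic, so its Hessian is the constant matrix H = [[4, -4], [-4, 8]].
det(H) = 16, tr(H) = 12.
det(H) > 0 and tr(H) > 0, so H is positive definite everywhere: convex.

convex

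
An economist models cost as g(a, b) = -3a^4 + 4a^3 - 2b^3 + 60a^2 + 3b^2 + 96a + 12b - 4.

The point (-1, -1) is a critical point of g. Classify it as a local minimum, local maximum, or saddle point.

The mixed partial ∂²g/∂a∂b is 0, so the Hessian at any point is diag(g_aa, g_bb) = diag(12(-3a^2 + 2a + 10), 6(-2b + 1)).
At (-1, -1): H = diag(60, 18).
Both eigenvalues are positive, so H is positive definite: a local minimum.

local minimum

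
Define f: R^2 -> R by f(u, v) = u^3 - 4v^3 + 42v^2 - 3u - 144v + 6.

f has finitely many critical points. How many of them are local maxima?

f separates as a function of u plus a function of v, so ∇f=0 decouples.
∂f/∂u = 3(u - 1)(u + 1) = 0 at u ∈ {-1, 1}; ∂f/∂v = -12(v - 4)(v - 3) = 0 at v ∈ {3, 4}.
The Hessian is diagonal: diag(f_uu, f_vv). Second derivatives: f_uu(-1)=-6, f_uu(1)=6; f_vv(3)=12, f_vv(4)=-12.
Local maxima occur where both diagonal entries negative: (-1, 4). Count: 1.

1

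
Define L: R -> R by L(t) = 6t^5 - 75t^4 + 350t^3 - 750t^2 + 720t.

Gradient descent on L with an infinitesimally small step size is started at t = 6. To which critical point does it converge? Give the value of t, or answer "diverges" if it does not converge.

L'(t) = 30(t - 4)(t - 3)(t - 2)(t - 1), so L'(6) = 3600.
Gradient descent moves in the -L' direction, i.e. t is decreasing.
The nearest critical point in that direction is t = 4, where L'' = 180 > 0 (a local minimum). The iterate converges there.

4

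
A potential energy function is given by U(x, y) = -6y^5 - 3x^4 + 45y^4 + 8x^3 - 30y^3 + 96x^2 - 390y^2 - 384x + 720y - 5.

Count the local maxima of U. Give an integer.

4

U separates as a function of x plus a function of y, so ∇U=0 decouples.
∂U/∂x = -12(x - 4)(x - 2)(x + 4) = 0 at x ∈ {-4, 2, 4}; ∂U/∂y = -30(y - 4)(y - 3)(y - 1)(y + 2) = 0 at y ∈ {-2, 1, 3, 4}.
The Hessian is diagonal: diag(U_xx, U_yy). Second derivatives: U_xx(-4)=-576, U_xx(2)=144, U_xx(4)=-192; U_yy(-2)=2700, U_yy(1)=-540, U_yy(3)=300, U_yy(4)=-540.
Local maxima occur where both diagonal entries negative: (-4, 1), (-4, 4), (4, 1), (4, 4). Count: 4.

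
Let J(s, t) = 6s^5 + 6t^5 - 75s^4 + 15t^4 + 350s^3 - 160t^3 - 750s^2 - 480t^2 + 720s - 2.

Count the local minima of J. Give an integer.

4

J separates as a function of s plus a function of t, so ∇J=0 decouples.
∂J/∂s = 30(s - 4)(s - 3)(s - 2)(s - 1) = 0 at s ∈ {1, 2, 3, 4}; ∂J/∂t = 30t(t - 4)(t + 2)(t + 4) = 0 at t ∈ {-4, -2, 0, 4}.
The Hessian is diagonal: diag(J_ss, J_tt). Second derivatives: J_ss(1)=-180, J_ss(2)=60, J_ss(3)=-60, J_ss(4)=180; J_tt(-4)=-1920, J_tt(-2)=720, J_tt(0)=-960, J_tt(4)=5760.
Local minima occur where both diagonal entries positive: (2, -2), (2, 4), (4, -2), (4, 4). Count: 4.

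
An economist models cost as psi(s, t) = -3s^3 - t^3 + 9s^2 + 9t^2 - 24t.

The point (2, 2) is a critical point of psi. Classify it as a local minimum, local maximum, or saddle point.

saddle point

The mixed partial ∂²psi/∂s∂t is 0, so the Hessian at any point is diag(psi_ss, psi_tt) = diag(18(-s + 1), 6(-t + 3)).
At (2, 2): H = diag(-18, 6).
The eigenvalues have opposite signs, so H is indefinite: a saddle point.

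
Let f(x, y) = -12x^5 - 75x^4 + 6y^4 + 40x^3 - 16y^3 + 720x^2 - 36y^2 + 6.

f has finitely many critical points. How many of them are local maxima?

2

f separates as a function of x plus a function of y, so ∇f=0 decouples.
∂f/∂x = -60x(x - 2)(x + 3)(x + 4) = 0 at x ∈ {-4, -3, 0, 2}; ∂f/∂y = 24y(y - 3)(y + 1) = 0 at y ∈ {-1, 0, 3}.
The Hessian is diagonal: diag(f_xx, f_yy). Second derivatives: f_xx(-4)=1440, f_xx(-3)=-900, f_xx(0)=1440, f_xx(2)=-3600; f_yy(-1)=96, f_yy(0)=-72, f_yy(3)=288.
Local maxima occur where both diagonal entries negative: (-3, 0), (2, 0). Count: 2.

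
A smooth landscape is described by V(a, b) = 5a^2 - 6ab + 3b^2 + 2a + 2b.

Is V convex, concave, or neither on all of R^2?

convex

V is quadratic, so its Hessian is the constant matrix H = [[10, -6], [-6, 6]].
det(H) = 24, tr(H) = 16.
det(H) > 0 and tr(H) > 0, so H is positive definite everywhere: convex.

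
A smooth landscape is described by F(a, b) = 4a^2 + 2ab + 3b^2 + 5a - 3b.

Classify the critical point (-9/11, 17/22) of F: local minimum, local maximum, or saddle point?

local minimum

The Hessian of F is constant: H = [[8, 2], [2, 6]].
det(H) = 8·6 − 2² = 44.
det(H) > 0 and tr(H) = 14 > 0, so H is positive definite and the point is a local minimum.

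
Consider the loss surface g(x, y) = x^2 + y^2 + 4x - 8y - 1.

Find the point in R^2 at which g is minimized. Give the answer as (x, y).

g(x,y) separates as P(x) + Q(y) − 1, so its minimum is min P + min Q − 1.
P'(x) = 2x + 4 vanishes at x ∈ {-2}; Q'(y) = 2y - 8 vanishes at y ∈ {4}.
Local minima of P (where P''>0): P(-2)=-4. Local minima of Q: Q(4)=-16.
So the global minimum of g is P(-2) + Q(4) − 1 = -4 − 16 − 1 = -21, attained at (-2, 4).

(-2, 4)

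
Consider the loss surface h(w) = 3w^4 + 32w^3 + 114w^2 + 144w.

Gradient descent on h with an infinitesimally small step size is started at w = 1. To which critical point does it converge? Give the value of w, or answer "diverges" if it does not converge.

h'(w) = 12(w + 1)(w + 3)(w + 4), so h'(1) = 480.
Gradient descent moves in the -h' direction, i.e. w is decreasing.
The nearest critical point in that direction is w = -1, where h'' = 72 > 0 (a local minimum). The iterate converges there.

-1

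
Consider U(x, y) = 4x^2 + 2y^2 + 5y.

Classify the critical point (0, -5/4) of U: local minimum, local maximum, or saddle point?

The Hessian of U is constant: H = [[8, 0], [0, 4]].
det(H) = 8·4 − 0² = 32.
det(H) > 0 and tr(H) = 12 > 0, so H is positive definite and the point is a local minimum.

local minimum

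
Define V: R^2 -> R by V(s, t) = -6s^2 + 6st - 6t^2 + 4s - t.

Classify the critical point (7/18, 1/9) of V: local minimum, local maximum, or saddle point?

local maximum

The Hessian of V is constant: H = [[-12, 6], [6, -12]].
det(H) = (-12)·(-12) − 6² = 108.
det(H) > 0 and tr(H) = -24 < 0, so H is negative definite and the point is a local maximum.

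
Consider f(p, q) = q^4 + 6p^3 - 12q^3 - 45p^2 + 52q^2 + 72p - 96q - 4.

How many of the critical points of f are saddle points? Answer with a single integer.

f separates as a function of p plus a function of q, so ∇f=0 decouples.
∂f/∂p = 18(p - 4)(p - 1) = 0 at p ∈ {1, 4}; ∂f/∂q = 4(q - 4)(q - 3)(q - 2) = 0 at q ∈ {2, 3, 4}.
The Hessian is diagonal: diag(f_pp, f_qq). Second derivatives: f_pp(1)=-54, f_pp(4)=54; f_qq(2)=8, f_qq(3)=-4, f_qq(4)=8.
Saddle points occur where the two diagonal entries have opposite signs: (1, 2), (1, 4), (4, 3). Count: 3.

3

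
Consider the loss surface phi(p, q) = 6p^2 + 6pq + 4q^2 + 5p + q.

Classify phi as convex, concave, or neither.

phi is quadratic, so its Hessian is the constant matrix H = [[12, 6], [6, 8]].
det(H) = 60, tr(H) = 20.
det(H) > 0 and tr(H) > 0, so H is positive definite everywhere: convex.

convex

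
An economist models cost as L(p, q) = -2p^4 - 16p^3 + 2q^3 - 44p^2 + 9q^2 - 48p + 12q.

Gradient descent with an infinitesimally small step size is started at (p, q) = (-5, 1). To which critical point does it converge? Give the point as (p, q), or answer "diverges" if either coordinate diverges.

diverges

L is separable, so gradient descent decouples: p follows -∂L/∂p, q follows -∂L/∂q.
∂L/∂p = -8(p + 1)(p + 2)(p + 3); at p=-5 this is 192, so p decreases.
∂L/∂q = 6(q + 1)(q + 2); at q=1 this is 36, so q decreases.
The p-coordinate has no critical point in that direction and runs off to infinity.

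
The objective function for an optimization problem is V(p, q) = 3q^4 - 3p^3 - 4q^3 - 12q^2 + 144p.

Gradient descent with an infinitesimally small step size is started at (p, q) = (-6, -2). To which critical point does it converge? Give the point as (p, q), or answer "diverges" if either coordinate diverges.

V is separable, so gradient descent decouples: p follows -∂V/∂p, q follows -∂V/∂q.
∂V/∂p = -9(p - 4)(p + 4); at p=-6 this is -180, so p increases.
∂V/∂q = 12q(q - 2)(q + 1); at q=-2 this is -96, so q increases.
p converges to its nearest critical value -4 (a local min of the p-part); q converges to -1. The iterate converges to (-4, -1).

(-4, -1)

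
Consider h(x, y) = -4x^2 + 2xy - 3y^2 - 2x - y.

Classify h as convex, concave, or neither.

concave

h is quadratic, so its Hessian is the constant matrix H = [[-8, 2], [2, -6]].
det(H) = 44, tr(H) = -14.
det(H) > 0 and tr(H) < 0, so H is negative definite everywhere: concave.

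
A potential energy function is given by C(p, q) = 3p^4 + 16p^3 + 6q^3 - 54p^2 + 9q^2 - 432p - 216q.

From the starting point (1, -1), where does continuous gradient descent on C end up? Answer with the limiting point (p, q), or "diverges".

(3, 3)

C is separable, so gradient descent decouples: p follows -∂C/∂p, q follows -∂C/∂q.
∂C/∂p = 12(p - 3)(p + 3)(p + 4); at p=1 this is -480, so p increases.
∂C/∂q = 18(q - 3)(q + 4); at q=-1 this is -216, so q increases.
p converges to its nearest critical value 3 (a local min of the p-part); q converges to 3. The iterate converges to (3, 3).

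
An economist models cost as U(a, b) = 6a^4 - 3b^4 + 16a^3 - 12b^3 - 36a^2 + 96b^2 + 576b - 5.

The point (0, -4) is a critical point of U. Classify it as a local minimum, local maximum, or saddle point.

local maximum

The mixed partial ∂²U/∂a∂b is 0, so the Hessian at any point is diag(U_aa, U_bb) = diag(24(3a^2 + 4a - 3), 12(-3b^2 - 6b + 16)).
At (0, -4): H = diag(-72, -96).
Both eigenvalues are negative, so H is negative definite: a local maximum.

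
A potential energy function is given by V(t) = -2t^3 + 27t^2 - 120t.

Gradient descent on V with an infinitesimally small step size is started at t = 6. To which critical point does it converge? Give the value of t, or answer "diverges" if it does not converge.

V'(t) = -6(t - 5)(t - 4), so V'(6) = -12.
Gradient descent moves in the -V' direction, i.e. t is increasing.
There is no critical point above t=6, and V' keeps the same sign, so the iterate runs off to +∞.

diverges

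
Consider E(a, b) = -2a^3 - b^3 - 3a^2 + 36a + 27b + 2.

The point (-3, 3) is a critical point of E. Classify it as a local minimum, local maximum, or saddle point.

saddle point

The mixed partial ∂²E/∂a∂b is 0, so the Hessian at any point is diag(E_aa, E_bb) = diag(-6(2a + 1), -6b).
At (-3, 3): H = diag(30, -18).
The eigenvalues have opposite signs, so H is indefinite: a saddle point.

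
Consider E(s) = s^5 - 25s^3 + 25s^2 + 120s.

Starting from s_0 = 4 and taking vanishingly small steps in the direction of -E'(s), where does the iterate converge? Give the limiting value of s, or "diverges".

E'(s) = 5(s - 3)(s - 2)(s + 1)(s + 4), so E'(4) = 400.
Gradient descent moves in the -E' direction, i.e. s is decreasing.
The nearest critical point in that direction is s = 3, where E'' = 140 > 0 (a local minimum). The iterate converges there.

3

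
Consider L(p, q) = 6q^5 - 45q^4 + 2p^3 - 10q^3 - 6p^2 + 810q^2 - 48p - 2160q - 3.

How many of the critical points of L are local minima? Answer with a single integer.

2

L separates as a function of p plus a function of q, so ∇L=0 decouples.
∂L/∂p = 6(p - 4)(p + 2) = 0 at p ∈ {-2, 4}; ∂L/∂q = 30(q - 4)(q - 3)(q - 2)(q + 3) = 0 at q ∈ {-3, 2, 3, 4}.
The Hessian is diagonal: diag(L_pp, L_qq). Second derivatives: L_pp(-2)=-36, L_pp(4)=36; L_qq(-3)=-6300, L_qq(2)=300, L_qq(3)=-180, L_qq(4)=420.
Local minima occur where both diagonal entries positive: (4, 2), (4, 4). Count: 2.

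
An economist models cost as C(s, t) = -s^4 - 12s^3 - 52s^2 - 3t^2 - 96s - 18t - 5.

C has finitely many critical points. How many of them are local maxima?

2

C separates as a function of s plus a function of t, so ∇C=0 decouples.
∂C/∂s = -4(s + 2)(s + 3)(s + 4) = 0 at s ∈ {-4, -3, -2}; ∂C/∂t = -6(t + 3) = 0 at t ∈ {-3}.
The Hessian is diagonal: diag(C_ss, C_tt). Second derivatives: C_ss(-4)=-8, C_ss(-3)=4, C_ss(-2)=-8; C_tt(-3)=-6.
Local maxima occur where both diagonal entries negative: (-4, -3), (-2, -3). Count: 2.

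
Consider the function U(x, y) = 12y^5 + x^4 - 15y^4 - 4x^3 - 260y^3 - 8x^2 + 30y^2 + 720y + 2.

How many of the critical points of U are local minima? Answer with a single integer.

U separates as a function of x plus a function of y, so ∇U=0 decouples.
∂U/∂x = 4x(x - 4)(x + 1) = 0 at x ∈ {-1, 0, 4}; ∂U/∂y = 60(y - 4)(y - 1)(y + 1)(y + 3) = 0 at y ∈ {-3, -1, 1, 4}.
The Hessian is diagonal: diag(U_xx, U_yy). Second derivatives: U_xx(-1)=20, U_xx(0)=-16, U_xx(4)=80; U_yy(-3)=-3360, U_yy(-1)=1200, U_yy(1)=-1440, U_yy(4)=6300.
Local minima occur where both diagonal entries positive: (-1, -1), (-1, 4), (4, -1), (4, 4). Count: 4.

4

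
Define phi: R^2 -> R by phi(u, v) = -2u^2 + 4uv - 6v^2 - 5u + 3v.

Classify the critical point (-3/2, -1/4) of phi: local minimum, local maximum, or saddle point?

local maximum

The Hessian of phi is constant: H = [[-4, 4], [4, -12]].
det(H) = (-4)·(-12) − 4² = 32.
det(H) > 0 and tr(H) = -16 < 0, so H is negative definite and the point is a local maximum.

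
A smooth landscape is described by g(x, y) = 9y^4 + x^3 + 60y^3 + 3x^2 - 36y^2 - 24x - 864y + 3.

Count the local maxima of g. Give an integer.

g separates as a function of x plus a function of y, so ∇g=0 decouples.
∂g/∂x = 3(x - 2)(x + 4) = 0 at x ∈ {-4, 2}; ∂g/∂y = 36(y - 2)(y + 3)(y + 4) = 0 at y ∈ {-4, -3, 2}.
The Hessian is diagonal: diag(g_xx, g_yy). Second derivatives: g_xx(-4)=-18, g_xx(2)=18; g_yy(-4)=216, g_yy(-3)=-180, g_yy(2)=1080.
Local maxima occur where both diagonal entries negative: (-4, -3). Count: 1.

1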